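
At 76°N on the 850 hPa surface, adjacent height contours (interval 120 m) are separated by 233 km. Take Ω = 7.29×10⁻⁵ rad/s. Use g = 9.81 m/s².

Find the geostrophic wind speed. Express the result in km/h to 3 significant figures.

Coriolis parameter at 76°N:
f = 2Ω sin φ = 2 × 7.29×10⁻⁵ × sin 76° = 1.41×10⁻⁴ s⁻¹
Height gradient: |∂Z/∂n| = 120 m / 233000 m = 5.15×10⁻⁴
On a pressure surface, geostrophic balance gives V_g = (g/f)|∂Z/∂n|:
V_g = 9.81 × 5.15×10⁻⁴ / 1.41×10⁻⁴ = 35.7 m/s
Converting: 35.7 m/s × 3.6 = 129 km/h

129 km/h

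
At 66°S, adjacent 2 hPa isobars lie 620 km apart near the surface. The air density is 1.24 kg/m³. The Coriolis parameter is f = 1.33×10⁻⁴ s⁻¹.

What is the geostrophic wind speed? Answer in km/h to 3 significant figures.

7.04 km/h

Pressure gradient: |∂P/∂n| = 200 Pa / 620000 m = 3.23×10⁻⁴ Pa/m
Geostrophic balance (pressure-gradient force = Coriolis force):
V_g = (1/(fρ)) |∂P/∂n| = 3.23×10⁻⁴ / (1.33×10⁻⁴ × 1.24) = 1.96 m/s
Converting: 1.96 m/s × 3.6 = 7.04 km/h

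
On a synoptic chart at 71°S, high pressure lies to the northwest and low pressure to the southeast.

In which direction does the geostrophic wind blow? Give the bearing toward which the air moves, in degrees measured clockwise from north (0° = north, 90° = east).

The pressure-gradient force points toward the southeast (bearing 135°).
Geostrophic balance: in the Southern Hemisphere the Coriolis force deflects motion to the left, so the geostrophic wind blows 90° to the left of the pressure-gradient force (low pressure on the right).
Rotating 135° by 90° counterclockwise gives 045° — the wind blows toward the northeast.

045°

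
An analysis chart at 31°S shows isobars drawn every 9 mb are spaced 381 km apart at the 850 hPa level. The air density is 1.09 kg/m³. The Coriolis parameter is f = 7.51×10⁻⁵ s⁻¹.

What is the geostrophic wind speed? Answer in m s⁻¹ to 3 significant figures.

28.9 m s⁻¹

Pressure gradient: |∂P/∂n| = 900 Pa / 381000 m = 2.36×10⁻³ Pa/m
Geostrophic balance (pressure-gradient force = Coriolis force):
V_g = (1/(fρ)) |∂P/∂n| = 2.36×10⁻³ / (7.51×10⁻⁵ × 1.09) = 28.9 m/s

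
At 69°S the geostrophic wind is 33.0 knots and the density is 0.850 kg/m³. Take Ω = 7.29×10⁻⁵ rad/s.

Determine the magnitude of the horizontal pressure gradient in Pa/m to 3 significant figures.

Coriolis parameter at 69°S:
f = 2Ω sin φ = 2 × 7.29×10⁻⁵ × sin 69° = 1.36×10⁻⁴ s⁻¹
Wind speed in SI: 33.0 knots = 17.0 m/s
Geostrophic balance rearranged: |∂P/∂n| = f ρ V_g
|∂P/∂n| = 1.36×10⁻⁴ × 0.850 × 17.0 = 1.96×10⁻³ Pa/m

1.96×10⁻³ Pa/m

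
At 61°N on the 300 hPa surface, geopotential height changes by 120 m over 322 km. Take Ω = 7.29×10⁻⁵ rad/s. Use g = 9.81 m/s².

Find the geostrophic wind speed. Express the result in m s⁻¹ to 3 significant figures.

28.7 m s⁻¹

Coriolis parameter at 61°N:
f = 2Ω sin φ = 2 × 7.29×10⁻⁵ × sin 61° = 1.28×10⁻⁴ s⁻¹
Height gradient: |∂Z/∂n| = 120 m / 322000 m = 3.73×10⁻⁴
On a pressure surface, geostrophic balance gives V_g = (g/f)|∂Z/∂n|:
V_g = 9.81 × 3.73×10⁻⁴ / 1.28×10⁻⁴ = 28.7 m/s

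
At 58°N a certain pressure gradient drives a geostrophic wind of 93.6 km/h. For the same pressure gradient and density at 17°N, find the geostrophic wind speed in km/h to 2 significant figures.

270 km/h

With the same pressure gradient and density, V_g ∝ 1/f ∝ 1/sin φ.
V₂ = V₁ · sin φ₁ / sin φ₂ = 93.6 × sin 58° / sin 17°
V₂ = 93.6 × 0.8480/0.2924 = 270 km/h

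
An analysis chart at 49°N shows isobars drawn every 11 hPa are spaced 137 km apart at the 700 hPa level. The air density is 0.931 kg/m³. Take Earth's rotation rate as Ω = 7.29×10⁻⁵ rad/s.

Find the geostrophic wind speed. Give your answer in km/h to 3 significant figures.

282 km/h

Coriolis parameter at 49°N:
f = 2Ω sin φ = 2 × 7.29×10⁻⁵ × sin 49° = 1.10×10⁻⁴ s⁻¹
Pressure gradient: |∂P/∂n| = 1100 Pa / 137000 m = 8.03×10⁻³ Pa/m
Geostrophic balance (pressure-gradient force = Coriolis force):
V_g = (1/(fρ)) |∂P/∂n| = 8.03×10⁻³ / (1.10×10⁻⁴ × 0.931) = 78.4 m/s
Converting: 78.4 m/s × 3.6 = 282 km/h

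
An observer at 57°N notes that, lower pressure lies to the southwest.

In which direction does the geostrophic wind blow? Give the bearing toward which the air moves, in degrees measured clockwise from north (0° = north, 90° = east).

315°

The pressure-gradient force points toward the southwest (bearing 225°).
Geostrophic balance: in the Northern Hemisphere the Coriolis force deflects motion to the right, so the geostrophic wind blows 90° to the right of the pressure-gradient force (low pressure on the left).
Rotating 225° by 90° clockwise gives 315° — the wind blows toward the northwest.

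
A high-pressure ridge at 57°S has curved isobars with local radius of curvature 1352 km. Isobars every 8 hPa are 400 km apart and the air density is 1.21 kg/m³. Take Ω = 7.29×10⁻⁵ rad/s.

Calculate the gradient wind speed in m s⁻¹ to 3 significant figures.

Coriolis parameter at 57°S:
f = 2Ω sin φ = 2 × 7.29×10⁻⁵ × sin 57° = 1.22×10⁻⁴ s⁻¹
Pressure gradient: |∂P/∂n| = 800 Pa / 400000 m = 2.00×10⁻³ Pa/m
Geostrophic speed: V_g = |∂P/∂n|/(fρ) = 2.00×10⁻³/(1.22×10⁻⁴ × 1.21) = 13.5 m/s
Around a high, pressure-gradient force acts outward with centrifugal, so Coriolis balances both:
fV = (1/ρ)|∂P/∂n| + V²/R  →  V² − fR·V + fR·V_g = 0
With fR = 1.22×10⁻⁴ × 1352×10³ m = 165 m/s:
V = [fR − √((fR)² − 4 fR V_g)]/2 = [165 − √(165² − 4×165×13.5)]/2 = 14.9 m/s
Supergeostrophic (V > V_g = 13.5 m/s), as expected around a high.

14.9 m s⁻¹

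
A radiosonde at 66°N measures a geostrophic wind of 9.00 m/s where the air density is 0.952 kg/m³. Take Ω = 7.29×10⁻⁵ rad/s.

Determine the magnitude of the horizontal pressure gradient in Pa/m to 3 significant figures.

Coriolis parameter at 66°N:
f = 2Ω sin φ = 2 × 7.29×10⁻⁵ × sin 66° = 1.33×10⁻⁴ s⁻¹
Geostrophic balance rearranged: |∂P/∂n| = f ρ V_g
|∂P/∂n| = 1.33×10⁻⁴ × 0.952 × 9.00 = 1.14×10⁻³ Pa/m

1.14×10⁻³ Pa/m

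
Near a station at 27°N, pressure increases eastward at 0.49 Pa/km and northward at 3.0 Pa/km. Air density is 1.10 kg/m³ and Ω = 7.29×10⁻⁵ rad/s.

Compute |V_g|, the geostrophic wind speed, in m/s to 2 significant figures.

Coriolis parameter at 27°N:
f = 2Ω sin φ = 2 × 7.29×10⁻⁵ × sin 27° = 6.62×10⁻⁵ s⁻¹
Component geostrophic relations (x east, y north):
u_g = −(1/(fρ)) ∂P/∂y,  v_g = (1/(fρ)) ∂P/∂x
u_g = −(3.0×10⁻³)/(6.62×10⁻⁵ × 1.10) = −41.2 m/s;  v_g = (0.49×10⁻³)/(6.62×10⁻⁵ × 1.10) = 6.73 m/s
|V_g| = √(u_g² + v_g²) = 41.7 m/s

42 m/s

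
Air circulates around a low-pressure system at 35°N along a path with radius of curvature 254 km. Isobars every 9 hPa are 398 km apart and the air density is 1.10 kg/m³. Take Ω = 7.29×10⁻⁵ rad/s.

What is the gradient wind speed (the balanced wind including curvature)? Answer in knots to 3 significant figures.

Coriolis parameter at 35°N:
f = 2Ω sin φ = 2 × 7.29×10⁻⁵ × sin 35° = 8.36×10⁻⁵ s⁻¹
Pressure gradient: |∂P/∂n| = 900 Pa / 398000 m = 2.26×10⁻³ Pa/m
Geostrophic speed: V_g = |∂P/∂n|/(fρ) = 2.26×10⁻³/(8.36×10⁻⁵ × 1.10) = 24.6 m/s
Around a low, centrifugal force acts outward with Coriolis, so pressure-gradient force balances both:
(1/ρ)|∂P/∂n| = fV + V²/R  →  V² + fR·V − fR·V_g = 0
With fR = 8.36×10⁻⁵ × 254×10³ m = 21.2 m/s:
V = [−fR + √((fR)² + 4 fR V_g)]/2 = [−21.2 + √(21.2² + 4×21.2×24.6)]/2 = 14.6 m/s
Subgeostrophic (V < V_g = 24.6 m/s), as expected around a low.
Converting: 14.6 m/s × 1.944 = 28.3 knots

28.3 knots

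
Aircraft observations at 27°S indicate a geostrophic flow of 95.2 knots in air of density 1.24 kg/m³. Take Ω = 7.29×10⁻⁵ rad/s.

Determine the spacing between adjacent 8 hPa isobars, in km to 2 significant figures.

200 km

Coriolis parameter at 27°S:
f = 2Ω sin φ = 2 × 7.29×10⁻⁵ × sin 27° = 6.62×10⁻⁵ s⁻¹
Wind speed in SI: 95.2 knots = 49.0 m/s
Geostrophic balance rearranged: |∂P/∂n| = f ρ V_g
|∂P/∂n| = 6.62×10⁻⁵ × 1.24 × 49.0 = 4.02×10⁻³ Pa/m
Isobar spacing: Δn = ΔP/|∂P/∂n| = 800 Pa / 4.02×10⁻³ Pa/m = 199016 m ≈ 200 km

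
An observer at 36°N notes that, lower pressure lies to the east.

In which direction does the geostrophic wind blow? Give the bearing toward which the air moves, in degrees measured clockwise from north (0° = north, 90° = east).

180°

The pressure-gradient force points toward the east (bearing 090°).
Geostrophic balance: in the Northern Hemisphere the Coriolis force deflects motion to the right, so the geostrophic wind blows 90° to the right of the pressure-gradient force (low pressure on the left).
Rotating 090° by 90° clockwise gives 180° — the wind blows toward the south.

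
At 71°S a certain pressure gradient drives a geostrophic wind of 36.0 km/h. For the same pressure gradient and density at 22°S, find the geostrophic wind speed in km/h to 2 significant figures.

91 km/h

With the same pressure gradient and density, V_g ∝ 1/f ∝ 1/sin φ.
V₂ = V₁ · sin φ₁ / sin φ₂ = 36.0 × sin 71° / sin 22°
V₂ = 36.0 × 0.9455/0.3746 = 91 km/h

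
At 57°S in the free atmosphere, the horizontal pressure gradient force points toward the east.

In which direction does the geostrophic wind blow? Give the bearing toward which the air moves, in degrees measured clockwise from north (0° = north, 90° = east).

000°

The pressure-gradient force points toward the east (bearing 090°).
Geostrophic balance: in the Southern Hemisphere the Coriolis force deflects motion to the left, so the geostrophic wind blows 90° to the left of the pressure-gradient force (low pressure on the right).
Rotating 090° by 90° counterclockwise gives 000° — the wind blows toward the north.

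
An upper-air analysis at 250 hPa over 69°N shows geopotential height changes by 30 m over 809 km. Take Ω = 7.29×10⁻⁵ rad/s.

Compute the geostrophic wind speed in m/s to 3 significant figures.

Coriolis parameter at 69°N:
f = 2Ω sin φ = 2 × 7.29×10⁻⁵ × sin 69° = 1.36×10⁻⁴ s⁻¹
Height gradient: |∂Z/∂n| = 30 m / 809000 m = 3.71×10⁻⁵
On a pressure surface, geostrophic balance gives V_g = (g/f)|∂Z/∂n|:
V_g = 9.81 × 3.71×10⁻⁵ / 1.36×10⁻⁴ = 2.67 m/s

2.67 m/s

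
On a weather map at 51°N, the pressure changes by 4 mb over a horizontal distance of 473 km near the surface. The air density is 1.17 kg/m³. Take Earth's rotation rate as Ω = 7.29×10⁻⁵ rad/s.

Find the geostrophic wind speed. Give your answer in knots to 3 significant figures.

12.4 knots

Coriolis parameter at 51°N:
f = 2Ω sin φ = 2 × 7.29×10⁻⁵ × sin 51° = 1.13×10⁻⁴ s⁻¹
Pressure gradient: |∂P/∂n| = 400 Pa / 473000 m = 8.46×10⁻⁴ Pa/m
Geostrophic balance (pressure-gradient force = Coriolis force):
V_g = (1/(fρ)) |∂P/∂n| = 8.46×10⁻⁴ / (1.13×10⁻⁴ × 1.17) = 6.38 m/s
Converting: 6.38 m/s × 1.944 = 12.4 knots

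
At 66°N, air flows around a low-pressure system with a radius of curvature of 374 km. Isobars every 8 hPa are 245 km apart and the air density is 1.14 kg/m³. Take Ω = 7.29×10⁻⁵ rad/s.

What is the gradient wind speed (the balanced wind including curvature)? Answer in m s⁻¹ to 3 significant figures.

16.2 m s⁻¹

Coriolis parameter at 66°N:
f = 2Ω sin φ = 2 × 7.29×10⁻⁵ × sin 66° = 1.33×10⁻⁴ s⁻¹
Pressure gradient: |∂P/∂n| = 800 Pa / 245000 m = 3.27×10⁻³ Pa/m
Geostrophic speed: V_g = |∂P/∂n|/(fρ) = 3.27×10⁻³/(1.33×10⁻⁴ × 1.14) = 21.5 m/s
Around a low, centrifugal force acts outward with Coriolis, so pressure-gradient force balances both:
(1/ρ)|∂P/∂n| = fV + V²/R  →  V² + fR·V − fR·V_g = 0
With fR = 1.33×10⁻⁴ × 374×10³ m = 49.8 m/s:
V = [−fR + √((fR)² + 4 fR V_g)]/2 = [−49.8 + √(49.8² + 4×49.8×21.5)]/2 = 16.2 m/s
Subgeostrophic (V < V_g = 21.5 m/s), as expected around a low.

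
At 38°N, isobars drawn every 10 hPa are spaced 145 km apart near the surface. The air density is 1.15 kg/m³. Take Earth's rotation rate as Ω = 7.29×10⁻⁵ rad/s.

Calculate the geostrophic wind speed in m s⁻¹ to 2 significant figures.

Coriolis parameter at 38°N:
f = 2Ω sin φ = 2 × 7.29×10⁻⁵ × sin 38° = 8.98×10⁻⁵ s⁻¹
Pressure gradient: |∂P/∂n| = 1000 Pa / 145000 m = 6.90×10⁻³ Pa/m
Geostrophic balance (pressure-gradient force = Coriolis force):
V_g = (1/(fρ)) |∂P/∂n| = 6.90×10⁻³ / (8.98×10⁻⁵ × 1.15) = 66.8 m/s

67 m s⁻¹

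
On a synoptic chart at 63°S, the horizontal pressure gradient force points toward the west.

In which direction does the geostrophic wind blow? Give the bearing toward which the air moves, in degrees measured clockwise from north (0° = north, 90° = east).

180°

The pressure-gradient force points toward the west (bearing 270°).
Geostrophic balance: in the Southern Hemisphere the Coriolis force deflects motion to the left, so the geostrophic wind blows 90° to the left of the pressure-gradient force (low pressure on the right).
Rotating 270° by 90° counterclockwise gives 180° — the wind blows toward the south.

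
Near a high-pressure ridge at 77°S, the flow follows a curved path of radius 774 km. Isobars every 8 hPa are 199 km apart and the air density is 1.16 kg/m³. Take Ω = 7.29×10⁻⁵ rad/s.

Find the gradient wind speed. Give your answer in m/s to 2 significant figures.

Coriolis parameter at 77°S:
f = 2Ω sin φ = 2 × 7.29×10⁻⁵ × sin 77° = 1.42×10⁻⁴ s⁻¹
Pressure gradient: |∂P/∂n| = 800 Pa / 199000 m = 4.02×10⁻³ Pa/m
Geostrophic speed: V_g = |∂P/∂n|/(fρ) = 4.02×10⁻³/(1.42×10⁻⁴ × 1.16) = 24.4 m/s
Around a high, pressure-gradient force acts outward with centrifugal, so Coriolis balances both:
fV = (1/ρ)|∂P/∂n| + V²/R  →  V² − fR·V + fR·V_g = 0
With fR = 1.42×10⁻⁴ × 774×10³ m = 110 m/s:
V = [fR − √((fR)² − 4 fR V_g)]/2 = [110 − √(110² − 4×110×24.4)]/2 = 36.5 m/s
Supergeostrophic (V > V_g = 24.4 m/s), as expected around a high.

37 m/s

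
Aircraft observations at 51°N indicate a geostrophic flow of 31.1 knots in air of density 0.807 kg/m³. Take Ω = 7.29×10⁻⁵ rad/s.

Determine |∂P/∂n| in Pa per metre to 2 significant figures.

1.5×10⁻³ Pa/m

Coriolis parameter at 51°N:
f = 2Ω sin φ = 2 × 7.29×10⁻⁵ × sin 51° = 1.13×10⁻⁴ s⁻¹
Wind speed in SI: 31.1 knots = 16.0 m/s
Geostrophic balance rearranged: |∂P/∂n| = f ρ V_g
|∂P/∂n| = 1.13×10⁻⁴ × 0.807 × 16.0 = 1.46×10⁻³ Pa/m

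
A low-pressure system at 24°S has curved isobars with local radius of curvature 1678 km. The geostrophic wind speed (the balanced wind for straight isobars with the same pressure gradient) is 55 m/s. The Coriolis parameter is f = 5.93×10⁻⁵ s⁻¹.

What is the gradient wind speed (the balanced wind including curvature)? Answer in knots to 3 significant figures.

Around a low, centrifugal force acts outward with Coriolis, so pressure-gradient force balances both:
(1/ρ)|∂P/∂n| = fV + V²/R  →  V² + fR·V − fR·V_g = 0
With fR = 5.93×10⁻⁵ × 1678×10³ m = 99.5 m/s:
V = [−fR + √((fR)² + 4 fR V_g)]/2 = [−99.5 + √(99.5² + 4×99.5×55)]/2 = 39.4 m/s
Subgeostrophic (V < V_g = 55 m/s), as expected around a low.
Converting: 39.4 m/s × 1.944 = 76.6 knots

76.6 knots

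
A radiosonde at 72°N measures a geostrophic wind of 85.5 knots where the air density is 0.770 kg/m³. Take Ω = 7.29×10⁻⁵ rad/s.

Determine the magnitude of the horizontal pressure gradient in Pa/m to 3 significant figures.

Coriolis parameter at 72°N:
f = 2Ω sin φ = 2 × 7.29×10⁻⁵ × sin 72° = 1.39×10⁻⁴ s⁻¹
Wind speed in SI: 85.5 knots = 44.0 m/s
Geostrophic balance rearranged: |∂P/∂n| = f ρ V_g
|∂P/∂n| = 1.39×10⁻⁴ × 0.770 × 44.0 = 4.70×10⁻³ Pa/m

4.70×10⁻³ Pa/m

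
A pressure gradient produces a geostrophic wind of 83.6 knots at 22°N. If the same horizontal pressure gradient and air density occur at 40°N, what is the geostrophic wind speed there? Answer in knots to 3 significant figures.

With the same pressure gradient and density, V_g ∝ 1/f ∝ 1/sin φ.
V₂ = V₁ · sin φ₁ / sin φ₂ = 83.6 × sin 22° / sin 40°
V₂ = 83.6 × 0.3746/0.6428 = 48.7 knots

48.7 knots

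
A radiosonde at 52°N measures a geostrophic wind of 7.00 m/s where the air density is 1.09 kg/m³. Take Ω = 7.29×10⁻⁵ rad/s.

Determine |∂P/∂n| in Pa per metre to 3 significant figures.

Coriolis parameter at 52°N:
f = 2Ω sin φ = 2 × 7.29×10⁻⁵ × sin 52° = 1.15×10⁻⁴ s⁻¹
Geostrophic balance rearranged: |∂P/∂n| = f ρ V_g
|∂P/∂n| = 1.15×10⁻⁴ × 1.09 × 7.00 = 8.77×10⁻⁴ Pa/m

8.77×10⁻⁴ Pa/m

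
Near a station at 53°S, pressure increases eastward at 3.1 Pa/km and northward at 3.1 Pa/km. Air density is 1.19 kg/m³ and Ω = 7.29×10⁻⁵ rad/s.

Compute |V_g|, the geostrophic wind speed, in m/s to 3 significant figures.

31.6 m/s

Coriolis parameter at 53°S:
f = 2Ω sin φ = 2 × 7.29×10⁻⁵ × sin 53° = 1.16×10⁻⁴ s⁻¹
In the Southern Hemisphere f is negative: f = −1.16×10⁻⁴ s⁻¹.
Component geostrophic relations (x east, y north):
u_g = −(1/(fρ)) ∂P/∂y,  v_g = (1/(fρ)) ∂P/∂x
u_g = −(3.1×10⁻³)/(−1.16×10⁻⁴ × 1.19) = 22.4 m/s;  v_g = (3.1×10⁻³)/(−1.16×10⁻⁴ × 1.19) = −22.4 m/s
|V_g| = √(u_g² + v_g²) = 31.6 m/s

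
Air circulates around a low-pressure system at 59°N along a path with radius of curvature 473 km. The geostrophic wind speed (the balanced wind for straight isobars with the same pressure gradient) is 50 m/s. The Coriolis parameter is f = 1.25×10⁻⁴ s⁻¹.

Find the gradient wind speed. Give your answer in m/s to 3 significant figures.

32.3 m/s

Around a low, centrifugal force acts outward with Coriolis, so pressure-gradient force balances both:
(1/ρ)|∂P/∂n| = fV + V²/R  →  V² + fR·V − fR·V_g = 0
With fR = 1.25×10⁻⁴ × 473×10³ m = 59.1 m/s:
V = [−fR + √((fR)² + 4 fR V_g)]/2 = [−59.1 + √(59.1² + 4×59.1×50)]/2 = 32.3 m/s
Subgeostrophic (V < V_g = 50 m/s), as expected around a low.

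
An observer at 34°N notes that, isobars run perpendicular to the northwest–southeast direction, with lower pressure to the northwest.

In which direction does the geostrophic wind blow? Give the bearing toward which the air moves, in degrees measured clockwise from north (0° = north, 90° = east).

The pressure-gradient force points toward the northwest (bearing 315°).
Geostrophic balance: in the Northern Hemisphere the Coriolis force deflects motion to the right, so the geostrophic wind blows 90° to the right of the pressure-gradient force (low pressure on the left).
Rotating 315° by 90° clockwise gives 045° — the wind blows toward the northeast.

045°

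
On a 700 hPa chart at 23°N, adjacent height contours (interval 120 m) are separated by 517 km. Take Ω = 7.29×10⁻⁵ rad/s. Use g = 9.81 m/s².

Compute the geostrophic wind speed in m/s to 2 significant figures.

40 m/s

Coriolis parameter at 23°N:
f = 2Ω sin φ = 2 × 7.29×10⁻⁵ × sin 23° = 5.70×10⁻⁵ s⁻¹
Height gradient: |∂Z/∂n| = 120 m / 517000 m = 2.32×10⁻⁴
On a pressure surface, geostrophic balance gives V_g = (g/f)|∂Z/∂n|:
V_g = 9.81 × 2.32×10⁻⁴ / 5.70×10⁻⁵ = 40.0 m/s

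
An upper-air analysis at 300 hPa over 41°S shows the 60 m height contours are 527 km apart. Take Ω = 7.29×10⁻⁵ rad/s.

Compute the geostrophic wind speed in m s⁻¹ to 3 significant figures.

11.7 m s⁻¹

Coriolis parameter at 41°S:
f = 2Ω sin φ = 2 × 7.29×10⁻⁵ × sin 41° = 9.57×10⁻⁵ s⁻¹
Height gradient: |∂Z/∂n| = 60 m / 527000 m = 1.14×10⁻⁴
On a pressure surface, geostrophic balance gives V_g = (g/f)|∂Z/∂n|:
V_g = 9.81 × 1.14×10⁻⁴ / 9.57×10⁻⁵ = 11.7 m/s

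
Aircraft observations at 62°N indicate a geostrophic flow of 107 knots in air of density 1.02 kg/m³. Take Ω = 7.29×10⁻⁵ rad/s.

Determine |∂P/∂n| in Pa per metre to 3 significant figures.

7.23×10⁻³ Pa/m

Coriolis parameter at 62°N:
f = 2Ω sin φ = 2 × 7.29×10⁻⁵ × sin 62° = 1.29×10⁻⁴ s⁻¹
Wind speed in SI: 107 knots = 55.0 m/s
Geostrophic balance rearranged: |∂P/∂n| = f ρ V_g
|∂P/∂n| = 1.29×10⁻⁴ × 1.02 × 55.0 = 7.23×10⁻³ Pa/m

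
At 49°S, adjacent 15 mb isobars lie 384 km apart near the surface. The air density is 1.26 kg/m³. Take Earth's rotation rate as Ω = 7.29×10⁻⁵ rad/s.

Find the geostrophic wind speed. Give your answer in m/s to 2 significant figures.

28 m/s

Coriolis parameter at 49°S:
f = 2Ω sin φ = 2 × 7.29×10⁻⁵ × sin 49° = 1.10×10⁻⁴ s⁻¹
Pressure gradient: |∂P/∂n| = 1500 Pa / 384000 m = 3.91×10⁻³ Pa/m
Geostrophic balance (pressure-gradient force = Coriolis force):
V_g = (1/(fρ)) |∂P/∂n| = 3.91×10⁻³ / (1.10×10⁻⁴ × 1.26) = 28.2 m/s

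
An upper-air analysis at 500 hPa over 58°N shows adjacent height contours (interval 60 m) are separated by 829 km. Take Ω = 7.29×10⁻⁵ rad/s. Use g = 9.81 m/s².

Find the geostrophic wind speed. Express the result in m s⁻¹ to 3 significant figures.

5.74 m s⁻¹

Coriolis parameter at 58°N:
f = 2Ω sin φ = 2 × 7.29×10⁻⁵ × sin 58° = 1.24×10⁻⁴ s⁻¹
Height gradient: |∂Z/∂n| = 60 m / 829000 m = 7.24×10⁻⁵
On a pressure surface, geostrophic balance gives V_g = (g/f)|∂Z/∂n|:
V_g = 9.81 × 7.24×10⁻⁵ / 1.24×10⁻⁴ = 5.74 m/s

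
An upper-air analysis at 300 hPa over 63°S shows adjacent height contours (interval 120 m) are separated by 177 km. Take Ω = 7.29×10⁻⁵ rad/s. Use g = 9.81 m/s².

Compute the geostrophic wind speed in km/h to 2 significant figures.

180 km/h

Coriolis parameter at 63°S:
f = 2Ω sin φ = 2 × 7.29×10⁻⁵ × sin 63° = 1.30×10⁻⁴ s⁻¹
Height gradient: |∂Z/∂n| = 120 m / 177000 m = 6.78×10⁻⁴
On a pressure surface, geostrophic balance gives V_g = (g/f)|∂Z/∂n|:
V_g = 9.81 × 6.78×10⁻⁴ / 1.30×10⁻⁴ = 51.2 m/s
Converting: 51.2 m/s × 3.6 = 180 km/h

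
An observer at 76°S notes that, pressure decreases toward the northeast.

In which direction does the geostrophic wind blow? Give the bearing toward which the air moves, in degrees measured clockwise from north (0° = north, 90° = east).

The pressure-gradient force points toward the northeast (bearing 045°).
Geostrophic balance: in the Southern Hemisphere the Coriolis force deflects motion to the left, so the geostrophic wind blows 90° to the left of the pressure-gradient force (low pressure on the right).
Rotating 045° by 90° counterclockwise gives 315° — the wind blows toward the northwest.

315°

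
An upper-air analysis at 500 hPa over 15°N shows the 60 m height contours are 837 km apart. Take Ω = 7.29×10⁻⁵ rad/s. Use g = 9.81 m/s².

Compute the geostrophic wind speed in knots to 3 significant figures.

Coriolis parameter at 15°N:
f = 2Ω sin φ = 2 × 7.29×10⁻⁵ × sin 15° = 3.77×10⁻⁵ s⁻¹
Height gradient: |∂Z/∂n| = 60 m / 837000 m = 7.17×10⁻⁵
On a pressure surface, geostrophic balance gives V_g = (g/f)|∂Z/∂n|:
V_g = 9.81 × 7.17×10⁻⁵ / 3.77×10⁻⁵ = 18.6 m/s
Converting: 18.6 m/s × 1.944 = 36.2 knots

36.2 knots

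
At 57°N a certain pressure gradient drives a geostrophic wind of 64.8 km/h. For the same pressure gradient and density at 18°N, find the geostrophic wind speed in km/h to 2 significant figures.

With the same pressure gradient and density, V_g ∝ 1/f ∝ 1/sin φ.
V₂ = V₁ · sin φ₁ / sin φ₂ = 64.8 × sin 57° / sin 18°
V₂ = 64.8 × 0.8387/0.3090 = 180 km/h

180 km/h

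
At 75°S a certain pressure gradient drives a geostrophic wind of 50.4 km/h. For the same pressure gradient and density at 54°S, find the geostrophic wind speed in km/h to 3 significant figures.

60.2 km/h

With the same pressure gradient and density, V_g ∝ 1/f ∝ 1/sin φ.
V₂ = V₁ · sin φ₁ / sin φ₂ = 50.4 × sin 75° / sin 54°
V₂ = 50.4 × 0.9659/0.8090 = 60.2 km/h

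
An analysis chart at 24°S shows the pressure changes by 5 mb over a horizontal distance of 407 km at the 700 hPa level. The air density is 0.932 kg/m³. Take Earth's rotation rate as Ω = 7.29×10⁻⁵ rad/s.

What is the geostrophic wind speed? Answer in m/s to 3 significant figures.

22.2 m/s

Coriolis parameter at 24°S:
f = 2Ω sin φ = 2 × 7.29×10⁻⁵ × sin 24° = 5.93×10⁻⁵ s⁻¹
Pressure gradient: |∂P/∂n| = 500 Pa / 407000 m = 1.23×10⁻³ Pa/m
Geostrophic balance (pressure-gradient force = Coriolis force):
V_g = (1/(fρ)) |∂P/∂n| = 1.23×10⁻³ / (5.93×10⁻⁵ × 0.932) = 22.2 m/s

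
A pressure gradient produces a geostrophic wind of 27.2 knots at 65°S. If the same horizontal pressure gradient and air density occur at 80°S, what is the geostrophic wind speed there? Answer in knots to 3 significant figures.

25.0 knots

With the same pressure gradient and density, V_g ∝ 1/f ∝ 1/sin φ.
V₂ = V₁ · sin φ₁ / sin φ₂ = 27.2 × sin 65° / sin 80°
V₂ = 27.2 × 0.9063/0.9848 = 25.0 knots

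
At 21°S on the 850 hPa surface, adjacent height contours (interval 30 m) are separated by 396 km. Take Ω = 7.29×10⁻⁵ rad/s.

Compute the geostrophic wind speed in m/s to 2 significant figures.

Coriolis parameter at 21°S:
f = 2Ω sin φ = 2 × 7.29×10⁻⁵ × sin 21° = 5.23×10⁻⁵ s⁻¹
Height gradient: |∂Z/∂n| = 30 m / 396000 m = 7.58×10⁻⁵
On a pressure surface, geostrophic balance gives V_g = (g/f)|∂Z/∂n|:
V_g = 9.81 × 7.58×10⁻⁵ / 5.23×10⁻⁵ = 14.2 m/s

14 m/s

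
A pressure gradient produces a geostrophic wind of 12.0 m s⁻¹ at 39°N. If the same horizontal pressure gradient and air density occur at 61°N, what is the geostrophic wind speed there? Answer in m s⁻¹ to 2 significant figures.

With the same pressure gradient and density, V_g ∝ 1/f ∝ 1/sin φ.
V₂ = V₁ · sin φ₁ / sin φ₂ = 12.0 × sin 39° / sin 61°
V₂ = 12.0 × 0.6293/0.8746 = 8.6 m s⁻¹

8.6 m s⁻¹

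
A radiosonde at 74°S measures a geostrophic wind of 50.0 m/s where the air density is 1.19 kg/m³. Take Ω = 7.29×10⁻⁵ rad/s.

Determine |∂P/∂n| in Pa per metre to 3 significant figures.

Coriolis parameter at 74°S:
f = 2Ω sin φ = 2 × 7.29×10⁻⁵ × sin 74° = 1.40×10⁻⁴ s⁻¹
Geostrophic balance rearranged: |∂P/∂n| = f ρ V_g
|∂P/∂n| = 1.40×10⁻⁴ × 1.19 × 50.0 = 8.34×10⁻³ Pa/m

8.34×10⁻³ Pa/m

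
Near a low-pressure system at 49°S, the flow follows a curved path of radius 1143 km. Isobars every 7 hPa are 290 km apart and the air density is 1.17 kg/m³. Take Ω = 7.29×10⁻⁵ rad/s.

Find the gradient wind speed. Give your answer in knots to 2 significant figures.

Coriolis parameter at 49°S:
f = 2Ω sin φ = 2 × 7.29×10⁻⁵ × sin 49° = 1.10×10⁻⁴ s⁻¹
Pressure gradient: |∂P/∂n| = 700 Pa / 290000 m = 2.41×10⁻³ Pa/m
Geostrophic speed: V_g = |∂P/∂n|/(fρ) = 2.41×10⁻³/(1.10×10⁻⁴ × 1.17) = 18.7 m/s
Around a low, centrifugal force acts outward with Coriolis, so pressure-gradient force balances both:
(1/ρ)|∂P/∂n| = fV + V²/R  →  V² + fR·V − fR·V_g = 0
With fR = 1.10×10⁻⁴ × 1143×10³ m = 126 m/s:
V = [−fR + √((fR)² + 4 fR V_g)]/2 = [−126 + √(126² + 4×126×18.7)]/2 = 16.6 m/s
Subgeostrophic (V < V_g = 18.7 m/s), as expected around a low.
Converting: 16.6 m/s × 1.944 = 32 knots

32 knots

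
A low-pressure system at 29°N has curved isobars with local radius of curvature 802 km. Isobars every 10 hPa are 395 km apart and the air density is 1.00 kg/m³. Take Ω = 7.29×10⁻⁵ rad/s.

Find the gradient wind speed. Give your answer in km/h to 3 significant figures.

89.6 km/h

Coriolis parameter at 29°N:
f = 2Ω sin φ = 2 × 7.29×10⁻⁵ × sin 29° = 7.07×10⁻⁵ s⁻¹
Pressure gradient: |∂P/∂n| = 1000 Pa / 395000 m = 2.53×10⁻³ Pa/m
Geostrophic speed: V_g = |∂P/∂n|/(fρ) = 2.53×10⁻³/(7.07×10⁻⁵ × 1.00) = 35.8 m/s
Around a low, centrifugal force acts outward with Coriolis, so pressure-gradient force balances both:
(1/ρ)|∂P/∂n| = fV + V²/R  →  V² + fR·V − fR·V_g = 0
With fR = 7.07×10⁻⁵ × 802×10³ m = 56.7 m/s:
V = [−fR + √((fR)² + 4 fR V_g)]/2 = [−56.7 + √(56.7² + 4×56.7×35.8)]/2 = 24.9 m/s
Subgeostrophic (V < V_g = 35.8 m/s), as expected around a low.
Converting: 24.9 m/s × 3.6 = 89.6 km/h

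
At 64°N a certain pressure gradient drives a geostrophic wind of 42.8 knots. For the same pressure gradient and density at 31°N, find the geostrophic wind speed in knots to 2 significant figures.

75 knots

With the same pressure gradient and density, V_g ∝ 1/f ∝ 1/sin φ.
V₂ = V₁ · sin φ₁ / sin φ₂ = 42.8 × sin 64° / sin 31°
V₂ = 42.8 × 0.8988/0.5150 = 75 knots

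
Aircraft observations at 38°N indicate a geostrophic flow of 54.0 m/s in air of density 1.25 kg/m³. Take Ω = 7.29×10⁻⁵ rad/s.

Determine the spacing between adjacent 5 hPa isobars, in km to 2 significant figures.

83 km

Coriolis parameter at 38°N:
f = 2Ω sin φ = 2 × 7.29×10⁻⁵ × sin 38° = 8.98×10⁻⁵ s⁻¹
Geostrophic balance rearranged: |∂P/∂n| = f ρ V_g
|∂P/∂n| = 8.98×10⁻⁵ × 1.25 × 54.0 = 6.06×10⁻³ Pa/m
Isobar spacing: Δn = ΔP/|∂P/∂n| = 500 Pa / 6.06×10⁻³ Pa/m = 82521 m ≈ 83 km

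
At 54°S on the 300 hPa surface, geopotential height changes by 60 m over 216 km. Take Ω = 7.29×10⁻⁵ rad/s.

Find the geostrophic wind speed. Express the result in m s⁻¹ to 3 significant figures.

Coriolis parameter at 54°S:
f = 2Ω sin φ = 2 × 7.29×10⁻⁵ × sin 54° = 1.18×10⁻⁴ s⁻¹
Height gradient: |∂Z/∂n| = 60 m / 216000 m = 2.78×10⁻⁴
On a pressure surface, geostrophic balance gives V_g = (g/f)|∂Z/∂n|:
V_g = 9.81 × 2.78×10⁻⁴ / 1.18×10⁻⁴ = 23.1 m/s

23.1 m s⁻¹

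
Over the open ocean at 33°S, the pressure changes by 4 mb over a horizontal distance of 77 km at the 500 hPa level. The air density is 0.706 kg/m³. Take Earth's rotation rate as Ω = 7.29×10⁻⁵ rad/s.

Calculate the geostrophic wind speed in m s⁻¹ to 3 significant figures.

Coriolis parameter at 33°S:
f = 2Ω sin φ = 2 × 7.29×10⁻⁵ × sin 33° = 7.94×10⁻⁵ s⁻¹
Pressure gradient: |∂P/∂n| = 400 Pa / 77000 m = 5.19×10⁻³ Pa/m
Geostrophic balance (pressure-gradient force = Coriolis force):
V_g = (1/(fρ)) |∂P/∂n| = 5.19×10⁻³ / (7.94×10⁻⁵ × 0.706) = 92.7 m/s

92.7 m s⁻¹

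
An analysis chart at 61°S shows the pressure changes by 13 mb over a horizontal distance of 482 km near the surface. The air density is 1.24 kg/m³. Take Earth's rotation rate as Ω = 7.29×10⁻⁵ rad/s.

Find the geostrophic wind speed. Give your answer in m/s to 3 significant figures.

Coriolis parameter at 61°S:
f = 2Ω sin φ = 2 × 7.29×10⁻⁵ × sin 61° = 1.28×10⁻⁴ s⁻¹
Pressure gradient: |∂P/∂n| = 1300 Pa / 482000 m = 2.70×10⁻³ Pa/m
Geostrophic balance (pressure-gradient force = Coriolis force):
V_g = (1/(fρ)) |∂P/∂n| = 2.70×10⁻³ / (1.28×10⁻⁴ × 1.24) = 17.1 m/s

17.1 m/s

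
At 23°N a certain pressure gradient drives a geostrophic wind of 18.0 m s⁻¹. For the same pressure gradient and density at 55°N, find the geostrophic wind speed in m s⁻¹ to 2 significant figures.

8.6 m s⁻¹

With the same pressure gradient and density, V_g ∝ 1/f ∝ 1/sin φ.
V₂ = V₁ · sin φ₁ / sin φ₂ = 18.0 × sin 23° / sin 55°
V₂ = 18.0 × 0.3907/0.8192 = 8.6 m s⁻¹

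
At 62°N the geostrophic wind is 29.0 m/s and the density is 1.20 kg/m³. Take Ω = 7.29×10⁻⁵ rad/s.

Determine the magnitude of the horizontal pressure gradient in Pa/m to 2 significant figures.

4.5×10⁻³ Pa/m

Coriolis parameter at 62°N:
f = 2Ω sin φ = 2 × 7.29×10⁻⁵ × sin 62° = 1.29×10⁻⁴ s⁻¹
Geostrophic balance rearranged: |∂P/∂n| = f ρ V_g
|∂P/∂n| = 1.29×10⁻⁴ × 1.20 × 29.0 = 4.48×10⁻³ Pa/m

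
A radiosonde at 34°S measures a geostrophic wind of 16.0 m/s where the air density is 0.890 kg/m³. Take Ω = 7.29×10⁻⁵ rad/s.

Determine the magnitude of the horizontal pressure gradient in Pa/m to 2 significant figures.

1.2×10⁻³ Pa/m

Coriolis parameter at 34°S:
f = 2Ω sin φ = 2 × 7.29×10⁻⁵ × sin 34° = 8.15×10⁻⁵ s⁻¹
Geostrophic balance rearranged: |∂P/∂n| = f ρ V_g
|∂P/∂n| = 8.15×10⁻⁵ × 0.890 × 16.0 = 1.16×10⁻³ Pa/m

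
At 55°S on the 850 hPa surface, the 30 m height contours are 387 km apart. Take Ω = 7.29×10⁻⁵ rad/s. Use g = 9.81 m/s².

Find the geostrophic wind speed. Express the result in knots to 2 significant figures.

12 knots

Coriolis parameter at 55°S:
f = 2Ω sin φ = 2 × 7.29×10⁻⁵ × sin 55° = 1.19×10⁻⁴ s⁻¹
Height gradient: |∂Z/∂n| = 30 m / 387000 m = 7.75×10⁻⁵
On a pressure surface, geostrophic balance gives V_g = (g/f)|∂Z/∂n|:
V_g = 9.81 × 7.75×10⁻⁵ / 1.19×10⁻⁴ = 6.37 m/s
Converting: 6.37 m/s × 1.944 = 12 knots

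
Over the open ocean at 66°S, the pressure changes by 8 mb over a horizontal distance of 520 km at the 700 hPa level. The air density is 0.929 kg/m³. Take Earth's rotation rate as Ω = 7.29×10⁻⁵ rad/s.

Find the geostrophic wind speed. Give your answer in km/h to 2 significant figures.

Coriolis parameter at 66°S:
f = 2Ω sin φ = 2 × 7.29×10⁻⁵ × sin 66° = 1.33×10⁻⁴ s⁻¹
Pressure gradient: |∂P/∂n| = 800 Pa / 520000 m = 1.54×10⁻³ Pa/m
Geostrophic balance (pressure-gradient force = Coriolis force):
V_g = (1/(fρ)) |∂P/∂n| = 1.54×10⁻³ / (1.33×10⁻⁴ × 0.929) = 12.4 m/s
Converting: 12.4 m/s × 3.6 = 45 km/h

45 km/h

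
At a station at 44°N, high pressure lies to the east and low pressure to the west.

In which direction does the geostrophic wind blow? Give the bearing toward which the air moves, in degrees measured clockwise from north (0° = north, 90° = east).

000°

The pressure-gradient force points toward the west (bearing 270°).
Geostrophic balance: in the Northern Hemisphere the Coriolis force deflects motion to the right, so the geostrophic wind blows 90° to the right of the pressure-gradient force (low pressure on the left).
Rotating 270° by 90° clockwise gives 000° — the wind blows toward the north.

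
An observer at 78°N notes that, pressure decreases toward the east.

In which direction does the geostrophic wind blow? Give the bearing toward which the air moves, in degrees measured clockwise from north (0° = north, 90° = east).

The pressure-gradient force points toward the east (bearing 090°).
Geostrophic balance: in the Northern Hemisphere the Coriolis force deflects motion to the right, so the geostrophic wind blows 90° to the right of the pressure-gradient force (low pressure on the left).
Rotating 090° by 90° clockwise gives 180° — the wind blows toward the south.

180°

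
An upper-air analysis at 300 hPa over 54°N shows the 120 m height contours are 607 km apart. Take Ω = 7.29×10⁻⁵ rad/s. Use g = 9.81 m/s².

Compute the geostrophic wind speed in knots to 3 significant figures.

32.0 knots

Coriolis parameter at 54°N:
f = 2Ω sin φ = 2 × 7.29×10⁻⁵ × sin 54° = 1.18×10⁻⁴ s⁻¹
Height gradient: |∂Z/∂n| = 120 m / 607000 m = 1.98×10⁻⁴
On a pressure surface, geostrophic balance gives V_g = (g/f)|∂Z/∂n|:
V_g = 9.81 × 1.98×10⁻⁴ / 1.18×10⁻⁴ = 16.4 m/s
Converting: 16.4 m/s × 1.944 = 32.0 knots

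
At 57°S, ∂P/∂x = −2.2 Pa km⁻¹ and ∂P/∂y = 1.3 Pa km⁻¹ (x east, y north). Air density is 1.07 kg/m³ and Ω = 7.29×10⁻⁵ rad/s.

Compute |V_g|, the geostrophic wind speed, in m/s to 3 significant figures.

Coriolis parameter at 57°S:
f = 2Ω sin φ = 2 × 7.29×10⁻⁵ × sin 57° = 1.22×10⁻⁴ s⁻¹
In the Southern Hemisphere f is negative: f = −1.22×10⁻⁴ s⁻¹.
Component geostrophic relations (x east, y north):
u_g = −(1/(fρ)) ∂P/∂y,  v_g = (1/(fρ)) ∂P/∂x
u_g = −(1.3×10⁻³)/(−1.22×10⁻⁴ × 1.07) = 9.94 m/s;  v_g = (−2.2×10⁻³)/(−1.22×10⁻⁴ × 1.07) = 16.8 m/s
|V_g| = √(u_g² + v_g²) = 19.5 m/s

19.5 m/s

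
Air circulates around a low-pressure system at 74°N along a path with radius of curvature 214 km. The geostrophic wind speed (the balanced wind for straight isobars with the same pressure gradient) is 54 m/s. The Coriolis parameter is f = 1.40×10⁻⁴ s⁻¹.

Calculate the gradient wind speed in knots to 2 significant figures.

54 knots

Around a low, centrifugal force acts outward with Coriolis, so pressure-gradient force balances both:
(1/ρ)|∂P/∂n| = fV + V²/R  →  V² + fR·V − fR·V_g = 0
With fR = 1.40×10⁻⁴ × 214×10³ m = 30.0 m/s:
V = [−fR + √((fR)² + 4 fR V_g)]/2 = [−30.0 + √(30.0² + 4×30.0×54)]/2 = 27.9 m/s
Subgeostrophic (V < V_g = 54 m/s), as expected around a low.
Converting: 27.9 m/s × 1.944 = 54 knots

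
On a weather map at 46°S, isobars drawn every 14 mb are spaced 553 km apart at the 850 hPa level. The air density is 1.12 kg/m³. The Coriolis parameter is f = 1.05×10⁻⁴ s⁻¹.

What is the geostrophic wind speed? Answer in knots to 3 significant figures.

41.8 knots

Pressure gradient: |∂P/∂n| = 1400 Pa / 553000 m = 2.53×10⁻³ Pa/m
Geostrophic balance (pressure-gradient force = Coriolis force):
V_g = (1/(fρ)) |∂P/∂n| = 2.53×10⁻³ / (1.05×10⁻⁴ × 1.12) = 21.5 m/s
Converting: 21.5 m/s × 1.944 = 41.8 knots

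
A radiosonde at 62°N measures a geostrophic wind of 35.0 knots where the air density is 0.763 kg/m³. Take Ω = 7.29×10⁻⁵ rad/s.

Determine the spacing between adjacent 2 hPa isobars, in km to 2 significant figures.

110 km

Coriolis parameter at 62°N:
f = 2Ω sin φ = 2 × 7.29×10⁻⁵ × sin 62° = 1.29×10⁻⁴ s⁻¹
Wind speed in SI: 35.0 knots = 18.0 m/s
Geostrophic balance rearranged: |∂P/∂n| = f ρ V_g
|∂P/∂n| = 1.29×10⁻⁴ × 0.763 × 18.0 = 1.77×10⁻³ Pa/m
Isobar spacing: Δn = ΔP/|∂P/∂n| = 200 Pa / 1.77×10⁻³ Pa/m = 113085 m ≈ 110 km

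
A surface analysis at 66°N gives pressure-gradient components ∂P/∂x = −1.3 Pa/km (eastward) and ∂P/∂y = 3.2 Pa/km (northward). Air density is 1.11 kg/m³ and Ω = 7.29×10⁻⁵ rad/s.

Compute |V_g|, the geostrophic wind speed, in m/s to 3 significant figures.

Coriolis parameter at 66°N:
f = 2Ω sin φ = 2 × 7.29×10⁻⁵ × sin 66° = 1.33×10⁻⁴ s⁻¹
Component geostrophic relations (x east, y north):
u_g = −(1/(fρ)) ∂P/∂y,  v_g = (1/(fρ)) ∂P/∂x
u_g = −(3.2×10⁻³)/(1.33×10⁻⁴ × 1.11) = −21.6 m/s;  v_g = (−1.3×10⁻³)/(1.33×10⁻⁴ × 1.11) = −8.79 m/s
|V_g| = √(u_g² + v_g²) = 23.4 m/s

23.4 m/s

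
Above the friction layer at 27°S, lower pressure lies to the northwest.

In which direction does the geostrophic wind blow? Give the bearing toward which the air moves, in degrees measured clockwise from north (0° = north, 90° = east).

The pressure-gradient force points toward the northwest (bearing 315°).
Geostrophic balance: in the Southern Hemisphere the Coriolis force deflects motion to the left, so the geostrophic wind blows 90° to the left of the pressure-gradient force (low pressure on the right).
Rotating 315° by 90° counterclockwise gives 225° — the wind blows toward the southwest.

225°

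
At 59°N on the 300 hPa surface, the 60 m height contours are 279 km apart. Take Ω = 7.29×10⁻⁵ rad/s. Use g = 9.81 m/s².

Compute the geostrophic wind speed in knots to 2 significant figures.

Coriolis parameter at 59°N:
f = 2Ω sin φ = 2 × 7.29×10⁻⁵ × sin 59° = 1.25×10⁻⁴ s⁻¹
Height gradient: |∂Z/∂n| = 60 m / 279000 m = 2.15×10⁻⁴
On a pressure surface, geostrophic balance gives V_g = (g/f)|∂Z/∂n|:
V_g = 9.81 × 2.15×10⁻⁴ / 1.25×10⁻⁴ = 16.9 m/s
Converting: 16.9 m/s × 1.944 = 33 knots

33 knots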